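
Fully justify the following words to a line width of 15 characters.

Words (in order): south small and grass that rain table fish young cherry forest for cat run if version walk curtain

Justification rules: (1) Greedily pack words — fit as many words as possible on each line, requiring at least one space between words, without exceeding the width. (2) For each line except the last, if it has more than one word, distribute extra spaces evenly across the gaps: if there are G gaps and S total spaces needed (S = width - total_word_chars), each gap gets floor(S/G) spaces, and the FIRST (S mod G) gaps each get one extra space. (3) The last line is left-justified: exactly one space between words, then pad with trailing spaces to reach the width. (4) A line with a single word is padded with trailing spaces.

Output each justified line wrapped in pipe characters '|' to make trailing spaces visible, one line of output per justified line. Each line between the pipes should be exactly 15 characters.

Line 1: ['south', 'small', 'and'] (min_width=15, slack=0)
Line 2: ['grass', 'that', 'rain'] (min_width=15, slack=0)
Line 3: ['table', 'fish'] (min_width=10, slack=5)
Line 4: ['young', 'cherry'] (min_width=12, slack=3)
Line 5: ['forest', 'for', 'cat'] (min_width=14, slack=1)
Line 6: ['run', 'if', 'version'] (min_width=14, slack=1)
Line 7: ['walk', 'curtain'] (min_width=12, slack=3)

Answer: |south small and|
|grass that rain|
|table      fish|
|young    cherry|
|forest  for cat|
|run  if version|
|walk curtain   |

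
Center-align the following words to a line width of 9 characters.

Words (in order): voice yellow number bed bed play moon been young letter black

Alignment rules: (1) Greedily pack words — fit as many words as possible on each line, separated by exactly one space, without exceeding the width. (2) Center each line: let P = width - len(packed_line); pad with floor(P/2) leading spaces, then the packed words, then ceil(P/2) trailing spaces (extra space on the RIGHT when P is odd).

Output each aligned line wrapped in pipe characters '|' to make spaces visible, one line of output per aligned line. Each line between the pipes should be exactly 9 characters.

Answer: |  voice  |
| yellow  |
| number  |
| bed bed |
|play moon|
|  been   |
|  young  |
| letter  |
|  black  |

Derivation:
Line 1: ['voice'] (min_width=5, slack=4)
Line 2: ['yellow'] (min_width=6, slack=3)
Line 3: ['number'] (min_width=6, slack=3)
Line 4: ['bed', 'bed'] (min_width=7, slack=2)
Line 5: ['play', 'moon'] (min_width=9, slack=0)
Line 6: ['been'] (min_width=4, slack=5)
Line 7: ['young'] (min_width=5, slack=4)
Line 8: ['letter'] (min_width=6, slack=3)
Line 9: ['black'] (min_width=5, slack=4)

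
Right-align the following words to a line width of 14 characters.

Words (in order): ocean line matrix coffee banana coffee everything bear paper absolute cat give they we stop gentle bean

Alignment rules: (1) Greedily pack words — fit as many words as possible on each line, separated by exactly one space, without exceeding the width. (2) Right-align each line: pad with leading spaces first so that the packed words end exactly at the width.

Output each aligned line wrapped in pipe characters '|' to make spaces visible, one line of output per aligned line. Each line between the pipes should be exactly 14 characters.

Line 1: ['ocean', 'line'] (min_width=10, slack=4)
Line 2: ['matrix', 'coffee'] (min_width=13, slack=1)
Line 3: ['banana', 'coffee'] (min_width=13, slack=1)
Line 4: ['everything'] (min_width=10, slack=4)
Line 5: ['bear', 'paper'] (min_width=10, slack=4)
Line 6: ['absolute', 'cat'] (min_width=12, slack=2)
Line 7: ['give', 'they', 'we'] (min_width=12, slack=2)
Line 8: ['stop', 'gentle'] (min_width=11, slack=3)
Line 9: ['bean'] (min_width=4, slack=10)

Answer: |    ocean line|
| matrix coffee|
| banana coffee|
|    everything|
|    bear paper|
|  absolute cat|
|  give they we|
|   stop gentle|
|          bean|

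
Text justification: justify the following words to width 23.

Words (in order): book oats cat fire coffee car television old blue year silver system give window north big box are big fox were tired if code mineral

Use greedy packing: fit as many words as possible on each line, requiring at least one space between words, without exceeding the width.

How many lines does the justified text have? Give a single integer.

Answer: 7

Derivation:
Line 1: ['book', 'oats', 'cat', 'fire'] (min_width=18, slack=5)
Line 2: ['coffee', 'car', 'television'] (min_width=21, slack=2)
Line 3: ['old', 'blue', 'year', 'silver'] (min_width=20, slack=3)
Line 4: ['system', 'give', 'window'] (min_width=18, slack=5)
Line 5: ['north', 'big', 'box', 'are', 'big'] (min_width=21, slack=2)
Line 6: ['fox', 'were', 'tired', 'if', 'code'] (min_width=22, slack=1)
Line 7: ['mineral'] (min_width=7, slack=16)
Total lines: 7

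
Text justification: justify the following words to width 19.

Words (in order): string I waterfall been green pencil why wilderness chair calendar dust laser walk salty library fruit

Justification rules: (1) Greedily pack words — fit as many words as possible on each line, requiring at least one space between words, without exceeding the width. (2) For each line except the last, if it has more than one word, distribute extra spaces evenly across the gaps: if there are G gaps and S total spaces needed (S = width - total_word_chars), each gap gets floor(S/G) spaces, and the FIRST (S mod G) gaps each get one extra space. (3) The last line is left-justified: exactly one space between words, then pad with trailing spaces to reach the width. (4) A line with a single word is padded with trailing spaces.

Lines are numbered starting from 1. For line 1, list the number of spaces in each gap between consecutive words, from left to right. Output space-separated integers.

Answer: 2 1

Derivation:
Line 1: ['string', 'I', 'waterfall'] (min_width=18, slack=1)
Line 2: ['been', 'green', 'pencil'] (min_width=17, slack=2)
Line 3: ['why', 'wilderness'] (min_width=14, slack=5)
Line 4: ['chair', 'calendar', 'dust'] (min_width=19, slack=0)
Line 5: ['laser', 'walk', 'salty'] (min_width=16, slack=3)
Line 6: ['library', 'fruit'] (min_width=13, slack=6)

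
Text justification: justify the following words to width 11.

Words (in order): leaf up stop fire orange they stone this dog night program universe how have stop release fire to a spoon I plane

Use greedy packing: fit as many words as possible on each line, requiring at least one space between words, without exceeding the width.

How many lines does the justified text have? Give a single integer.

Line 1: ['leaf', 'up'] (min_width=7, slack=4)
Line 2: ['stop', 'fire'] (min_width=9, slack=2)
Line 3: ['orange', 'they'] (min_width=11, slack=0)
Line 4: ['stone', 'this'] (min_width=10, slack=1)
Line 5: ['dog', 'night'] (min_width=9, slack=2)
Line 6: ['program'] (min_width=7, slack=4)
Line 7: ['universe'] (min_width=8, slack=3)
Line 8: ['how', 'have'] (min_width=8, slack=3)
Line 9: ['stop'] (min_width=4, slack=7)
Line 10: ['release'] (min_width=7, slack=4)
Line 11: ['fire', 'to', 'a'] (min_width=9, slack=2)
Line 12: ['spoon', 'I'] (min_width=7, slack=4)
Line 13: ['plane'] (min_width=5, slack=6)
Total lines: 13

Answer: 13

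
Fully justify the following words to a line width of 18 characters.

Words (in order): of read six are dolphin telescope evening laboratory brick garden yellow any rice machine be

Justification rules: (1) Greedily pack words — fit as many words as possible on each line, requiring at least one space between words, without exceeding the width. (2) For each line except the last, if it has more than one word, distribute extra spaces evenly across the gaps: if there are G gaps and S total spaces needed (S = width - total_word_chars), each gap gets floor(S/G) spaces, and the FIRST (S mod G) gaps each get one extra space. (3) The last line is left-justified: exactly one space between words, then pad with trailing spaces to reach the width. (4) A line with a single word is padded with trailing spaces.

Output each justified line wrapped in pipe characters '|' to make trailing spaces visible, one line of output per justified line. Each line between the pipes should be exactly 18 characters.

Line 1: ['of', 'read', 'six', 'are'] (min_width=15, slack=3)
Line 2: ['dolphin', 'telescope'] (min_width=17, slack=1)
Line 3: ['evening', 'laboratory'] (min_width=18, slack=0)
Line 4: ['brick', 'garden'] (min_width=12, slack=6)
Line 5: ['yellow', 'any', 'rice'] (min_width=15, slack=3)
Line 6: ['machine', 'be'] (min_width=10, slack=8)

Answer: |of  read  six  are|
|dolphin  telescope|
|evening laboratory|
|brick       garden|
|yellow   any  rice|
|machine be        |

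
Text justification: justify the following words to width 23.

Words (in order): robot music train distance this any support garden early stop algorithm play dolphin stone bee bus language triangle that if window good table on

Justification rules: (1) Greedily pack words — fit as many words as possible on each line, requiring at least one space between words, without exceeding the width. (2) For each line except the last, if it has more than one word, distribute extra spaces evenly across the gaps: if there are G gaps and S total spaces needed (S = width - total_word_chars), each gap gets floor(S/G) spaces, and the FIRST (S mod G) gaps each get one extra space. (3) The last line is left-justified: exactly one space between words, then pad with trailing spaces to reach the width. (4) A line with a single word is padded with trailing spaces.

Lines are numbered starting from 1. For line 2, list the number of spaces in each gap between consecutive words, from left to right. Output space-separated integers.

Line 1: ['robot', 'music', 'train'] (min_width=17, slack=6)
Line 2: ['distance', 'this', 'any'] (min_width=17, slack=6)
Line 3: ['support', 'garden', 'early'] (min_width=20, slack=3)
Line 4: ['stop', 'algorithm', 'play'] (min_width=19, slack=4)
Line 5: ['dolphin', 'stone', 'bee', 'bus'] (min_width=21, slack=2)
Line 6: ['language', 'triangle', 'that'] (min_width=22, slack=1)
Line 7: ['if', 'window', 'good', 'table', 'on'] (min_width=23, slack=0)

Answer: 4 4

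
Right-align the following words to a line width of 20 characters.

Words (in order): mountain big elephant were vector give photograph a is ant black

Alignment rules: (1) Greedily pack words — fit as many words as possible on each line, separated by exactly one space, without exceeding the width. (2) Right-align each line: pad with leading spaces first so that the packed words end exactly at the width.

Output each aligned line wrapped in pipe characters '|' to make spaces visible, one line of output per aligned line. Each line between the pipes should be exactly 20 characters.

Line 1: ['mountain', 'big'] (min_width=12, slack=8)
Line 2: ['elephant', 'were', 'vector'] (min_width=20, slack=0)
Line 3: ['give', 'photograph', 'a', 'is'] (min_width=20, slack=0)
Line 4: ['ant', 'black'] (min_width=9, slack=11)

Answer: |        mountain big|
|elephant were vector|
|give photograph a is|
|           ant black|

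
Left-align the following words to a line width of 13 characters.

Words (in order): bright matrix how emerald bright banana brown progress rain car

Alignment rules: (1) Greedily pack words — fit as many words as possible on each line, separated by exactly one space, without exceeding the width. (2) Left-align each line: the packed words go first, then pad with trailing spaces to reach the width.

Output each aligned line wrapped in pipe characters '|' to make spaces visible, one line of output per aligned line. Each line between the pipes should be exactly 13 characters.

Answer: |bright matrix|
|how emerald  |
|bright banana|
|brown        |
|progress rain|
|car          |

Derivation:
Line 1: ['bright', 'matrix'] (min_width=13, slack=0)
Line 2: ['how', 'emerald'] (min_width=11, slack=2)
Line 3: ['bright', 'banana'] (min_width=13, slack=0)
Line 4: ['brown'] (min_width=5, slack=8)
Line 5: ['progress', 'rain'] (min_width=13, slack=0)
Line 6: ['car'] (min_width=3, slack=10)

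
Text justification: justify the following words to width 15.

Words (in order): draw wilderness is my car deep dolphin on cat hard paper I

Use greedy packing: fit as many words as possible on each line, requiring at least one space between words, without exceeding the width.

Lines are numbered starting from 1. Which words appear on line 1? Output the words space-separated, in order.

Answer: draw wilderness

Derivation:
Line 1: ['draw', 'wilderness'] (min_width=15, slack=0)
Line 2: ['is', 'my', 'car', 'deep'] (min_width=14, slack=1)
Line 3: ['dolphin', 'on', 'cat'] (min_width=14, slack=1)
Line 4: ['hard', 'paper', 'I'] (min_width=12, slack=3)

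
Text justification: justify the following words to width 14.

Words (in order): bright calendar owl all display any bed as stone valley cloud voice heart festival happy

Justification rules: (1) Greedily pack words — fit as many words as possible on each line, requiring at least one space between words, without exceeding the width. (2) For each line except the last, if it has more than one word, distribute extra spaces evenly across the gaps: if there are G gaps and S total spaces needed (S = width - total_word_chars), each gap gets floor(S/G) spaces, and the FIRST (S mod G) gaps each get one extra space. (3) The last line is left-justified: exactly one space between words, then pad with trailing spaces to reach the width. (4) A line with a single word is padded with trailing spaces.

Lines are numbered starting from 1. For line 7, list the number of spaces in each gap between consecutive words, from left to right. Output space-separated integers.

Line 1: ['bright'] (min_width=6, slack=8)
Line 2: ['calendar', 'owl'] (min_width=12, slack=2)
Line 3: ['all', 'display'] (min_width=11, slack=3)
Line 4: ['any', 'bed', 'as'] (min_width=10, slack=4)
Line 5: ['stone', 'valley'] (min_width=12, slack=2)
Line 6: ['cloud', 'voice'] (min_width=11, slack=3)
Line 7: ['heart', 'festival'] (min_width=14, slack=0)
Line 8: ['happy'] (min_width=5, slack=9)

Answer: 1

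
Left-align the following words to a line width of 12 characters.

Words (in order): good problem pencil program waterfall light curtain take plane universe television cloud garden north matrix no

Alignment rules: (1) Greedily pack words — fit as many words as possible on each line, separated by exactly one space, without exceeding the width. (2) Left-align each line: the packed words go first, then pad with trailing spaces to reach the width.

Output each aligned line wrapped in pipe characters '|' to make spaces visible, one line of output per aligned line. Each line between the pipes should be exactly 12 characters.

Line 1: ['good', 'problem'] (min_width=12, slack=0)
Line 2: ['pencil'] (min_width=6, slack=6)
Line 3: ['program'] (min_width=7, slack=5)
Line 4: ['waterfall'] (min_width=9, slack=3)
Line 5: ['light'] (min_width=5, slack=7)
Line 6: ['curtain', 'take'] (min_width=12, slack=0)
Line 7: ['plane'] (min_width=5, slack=7)
Line 8: ['universe'] (min_width=8, slack=4)
Line 9: ['television'] (min_width=10, slack=2)
Line 10: ['cloud', 'garden'] (min_width=12, slack=0)
Line 11: ['north', 'matrix'] (min_width=12, slack=0)
Line 12: ['no'] (min_width=2, slack=10)

Answer: |good problem|
|pencil      |
|program     |
|waterfall   |
|light       |
|curtain take|
|plane       |
|universe    |
|television  |
|cloud garden|
|north matrix|
|no          |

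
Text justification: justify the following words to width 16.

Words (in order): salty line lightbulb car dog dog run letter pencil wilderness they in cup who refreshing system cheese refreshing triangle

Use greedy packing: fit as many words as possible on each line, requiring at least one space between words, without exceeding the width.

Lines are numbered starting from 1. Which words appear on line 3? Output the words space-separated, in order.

Line 1: ['salty', 'line'] (min_width=10, slack=6)
Line 2: ['lightbulb', 'car'] (min_width=13, slack=3)
Line 3: ['dog', 'dog', 'run'] (min_width=11, slack=5)
Line 4: ['letter', 'pencil'] (min_width=13, slack=3)
Line 5: ['wilderness', 'they'] (min_width=15, slack=1)
Line 6: ['in', 'cup', 'who'] (min_width=10, slack=6)
Line 7: ['refreshing'] (min_width=10, slack=6)
Line 8: ['system', 'cheese'] (min_width=13, slack=3)
Line 9: ['refreshing'] (min_width=10, slack=6)
Line 10: ['triangle'] (min_width=8, slack=8)

Answer: dog dog run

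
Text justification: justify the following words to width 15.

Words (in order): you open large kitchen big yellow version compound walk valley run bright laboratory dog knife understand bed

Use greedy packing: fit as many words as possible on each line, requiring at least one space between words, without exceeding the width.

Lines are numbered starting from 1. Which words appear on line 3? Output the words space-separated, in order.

Line 1: ['you', 'open', 'large'] (min_width=14, slack=1)
Line 2: ['kitchen', 'big'] (min_width=11, slack=4)
Line 3: ['yellow', 'version'] (min_width=14, slack=1)
Line 4: ['compound', 'walk'] (min_width=13, slack=2)
Line 5: ['valley', 'run'] (min_width=10, slack=5)
Line 6: ['bright'] (min_width=6, slack=9)
Line 7: ['laboratory', 'dog'] (min_width=14, slack=1)
Line 8: ['knife'] (min_width=5, slack=10)
Line 9: ['understand', 'bed'] (min_width=14, slack=1)

Answer: yellow version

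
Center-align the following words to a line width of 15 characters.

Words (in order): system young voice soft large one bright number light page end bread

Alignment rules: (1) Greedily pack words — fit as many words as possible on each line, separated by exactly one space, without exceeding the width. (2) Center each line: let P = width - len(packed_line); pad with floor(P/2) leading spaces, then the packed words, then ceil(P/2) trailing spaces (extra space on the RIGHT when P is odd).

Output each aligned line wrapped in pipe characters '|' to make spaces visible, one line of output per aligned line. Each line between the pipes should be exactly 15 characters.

Line 1: ['system', 'young'] (min_width=12, slack=3)
Line 2: ['voice', 'soft'] (min_width=10, slack=5)
Line 3: ['large', 'one'] (min_width=9, slack=6)
Line 4: ['bright', 'number'] (min_width=13, slack=2)
Line 5: ['light', 'page', 'end'] (min_width=14, slack=1)
Line 6: ['bread'] (min_width=5, slack=10)

Answer: | system young  |
|  voice soft   |
|   large one   |
| bright number |
|light page end |
|     bread     |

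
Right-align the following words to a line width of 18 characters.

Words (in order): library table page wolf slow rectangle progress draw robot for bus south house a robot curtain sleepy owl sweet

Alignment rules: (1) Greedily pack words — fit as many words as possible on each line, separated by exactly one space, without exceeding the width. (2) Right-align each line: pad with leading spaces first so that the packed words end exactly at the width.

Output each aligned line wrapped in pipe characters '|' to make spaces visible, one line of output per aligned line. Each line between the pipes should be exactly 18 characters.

Answer: |library table page|
|         wolf slow|
|rectangle progress|
|draw robot for bus|
|     south house a|
|     robot curtain|
|  sleepy owl sweet|

Derivation:
Line 1: ['library', 'table', 'page'] (min_width=18, slack=0)
Line 2: ['wolf', 'slow'] (min_width=9, slack=9)
Line 3: ['rectangle', 'progress'] (min_width=18, slack=0)
Line 4: ['draw', 'robot', 'for', 'bus'] (min_width=18, slack=0)
Line 5: ['south', 'house', 'a'] (min_width=13, slack=5)
Line 6: ['robot', 'curtain'] (min_width=13, slack=5)
Line 7: ['sleepy', 'owl', 'sweet'] (min_width=16, slack=2)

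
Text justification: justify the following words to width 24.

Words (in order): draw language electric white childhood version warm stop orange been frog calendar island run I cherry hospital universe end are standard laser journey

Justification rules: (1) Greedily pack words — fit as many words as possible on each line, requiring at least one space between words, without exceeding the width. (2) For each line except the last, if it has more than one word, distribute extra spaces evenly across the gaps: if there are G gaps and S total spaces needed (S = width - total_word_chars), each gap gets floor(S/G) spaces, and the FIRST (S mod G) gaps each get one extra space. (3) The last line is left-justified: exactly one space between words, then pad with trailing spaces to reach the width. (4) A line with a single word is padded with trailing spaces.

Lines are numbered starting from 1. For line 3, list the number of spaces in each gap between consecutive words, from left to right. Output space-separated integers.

Line 1: ['draw', 'language', 'electric'] (min_width=22, slack=2)
Line 2: ['white', 'childhood', 'version'] (min_width=23, slack=1)
Line 3: ['warm', 'stop', 'orange', 'been'] (min_width=21, slack=3)
Line 4: ['frog', 'calendar', 'island', 'run'] (min_width=24, slack=0)
Line 5: ['I', 'cherry', 'hospital'] (min_width=17, slack=7)
Line 6: ['universe', 'end', 'are'] (min_width=16, slack=8)
Line 7: ['standard', 'laser', 'journey'] (min_width=22, slack=2)

Answer: 2 2 2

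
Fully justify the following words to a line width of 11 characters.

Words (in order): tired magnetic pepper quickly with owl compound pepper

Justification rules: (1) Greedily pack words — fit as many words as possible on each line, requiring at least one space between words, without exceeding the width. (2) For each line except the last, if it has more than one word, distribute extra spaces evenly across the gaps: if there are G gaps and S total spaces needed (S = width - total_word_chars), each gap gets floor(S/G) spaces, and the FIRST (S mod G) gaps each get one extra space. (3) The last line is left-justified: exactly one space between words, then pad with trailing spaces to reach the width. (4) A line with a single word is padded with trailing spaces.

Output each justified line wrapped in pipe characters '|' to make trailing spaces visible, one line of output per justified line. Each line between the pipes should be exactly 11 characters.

Answer: |tired      |
|magnetic   |
|pepper     |
|quickly    |
|with    owl|
|compound   |
|pepper     |

Derivation:
Line 1: ['tired'] (min_width=5, slack=6)
Line 2: ['magnetic'] (min_width=8, slack=3)
Line 3: ['pepper'] (min_width=6, slack=5)
Line 4: ['quickly'] (min_width=7, slack=4)
Line 5: ['with', 'owl'] (min_width=8, slack=3)
Line 6: ['compound'] (min_width=8, slack=3)
Line 7: ['pepper'] (min_width=6, slack=5)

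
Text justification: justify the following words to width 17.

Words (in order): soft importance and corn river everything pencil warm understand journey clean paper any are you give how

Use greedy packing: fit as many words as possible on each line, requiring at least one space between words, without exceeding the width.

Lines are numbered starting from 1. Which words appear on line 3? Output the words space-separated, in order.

Answer: everything pencil

Derivation:
Line 1: ['soft', 'importance'] (min_width=15, slack=2)
Line 2: ['and', 'corn', 'river'] (min_width=14, slack=3)
Line 3: ['everything', 'pencil'] (min_width=17, slack=0)
Line 4: ['warm', 'understand'] (min_width=15, slack=2)
Line 5: ['journey', 'clean'] (min_width=13, slack=4)
Line 6: ['paper', 'any', 'are', 'you'] (min_width=17, slack=0)
Line 7: ['give', 'how'] (min_width=8, slack=9)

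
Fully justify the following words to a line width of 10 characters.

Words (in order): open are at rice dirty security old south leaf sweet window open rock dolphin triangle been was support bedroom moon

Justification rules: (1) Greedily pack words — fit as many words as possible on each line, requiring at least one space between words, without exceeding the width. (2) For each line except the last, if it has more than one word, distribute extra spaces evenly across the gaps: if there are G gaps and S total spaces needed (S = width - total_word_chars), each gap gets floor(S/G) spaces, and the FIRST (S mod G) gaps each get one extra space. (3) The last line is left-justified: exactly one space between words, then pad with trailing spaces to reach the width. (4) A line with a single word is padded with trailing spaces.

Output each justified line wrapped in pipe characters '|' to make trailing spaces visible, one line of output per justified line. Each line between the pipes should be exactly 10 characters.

Answer: |open   are|
|at    rice|
|dirty     |
|security  |
|old  south|
|leaf sweet|
|window    |
|open  rock|
|dolphin   |
|triangle  |
|been   was|
|support   |
|bedroom   |
|moon      |

Derivation:
Line 1: ['open', 'are'] (min_width=8, slack=2)
Line 2: ['at', 'rice'] (min_width=7, slack=3)
Line 3: ['dirty'] (min_width=5, slack=5)
Line 4: ['security'] (min_width=8, slack=2)
Line 5: ['old', 'south'] (min_width=9, slack=1)
Line 6: ['leaf', 'sweet'] (min_width=10, slack=0)
Line 7: ['window'] (min_width=6, slack=4)
Line 8: ['open', 'rock'] (min_width=9, slack=1)
Line 9: ['dolphin'] (min_width=7, slack=3)
Line 10: ['triangle'] (min_width=8, slack=2)
Line 11: ['been', 'was'] (min_width=8, slack=2)
Line 12: ['support'] (min_width=7, slack=3)
Line 13: ['bedroom'] (min_width=7, slack=3)
Line 14: ['moon'] (min_width=4, slack=6)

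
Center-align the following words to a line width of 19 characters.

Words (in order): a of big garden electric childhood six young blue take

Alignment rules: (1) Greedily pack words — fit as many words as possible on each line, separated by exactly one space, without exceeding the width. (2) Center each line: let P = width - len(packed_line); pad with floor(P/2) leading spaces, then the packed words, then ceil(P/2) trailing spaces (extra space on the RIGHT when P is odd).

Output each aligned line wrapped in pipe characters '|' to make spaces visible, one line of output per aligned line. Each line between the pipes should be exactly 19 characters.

Answer: |  a of big garden  |
|electric childhood |
|six young blue take|

Derivation:
Line 1: ['a', 'of', 'big', 'garden'] (min_width=15, slack=4)
Line 2: ['electric', 'childhood'] (min_width=18, slack=1)
Line 3: ['six', 'young', 'blue', 'take'] (min_width=19, slack=0)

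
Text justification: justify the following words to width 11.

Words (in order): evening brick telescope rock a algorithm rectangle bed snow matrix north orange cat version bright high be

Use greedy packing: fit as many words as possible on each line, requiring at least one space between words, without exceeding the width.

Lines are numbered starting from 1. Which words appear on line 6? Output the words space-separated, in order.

Answer: rectangle

Derivation:
Line 1: ['evening'] (min_width=7, slack=4)
Line 2: ['brick'] (min_width=5, slack=6)
Line 3: ['telescope'] (min_width=9, slack=2)
Line 4: ['rock', 'a'] (min_width=6, slack=5)
Line 5: ['algorithm'] (min_width=9, slack=2)
Line 6: ['rectangle'] (min_width=9, slack=2)
Line 7: ['bed', 'snow'] (min_width=8, slack=3)
Line 8: ['matrix'] (min_width=6, slack=5)
Line 9: ['north'] (min_width=5, slack=6)
Line 10: ['orange', 'cat'] (min_width=10, slack=1)
Line 11: ['version'] (min_width=7, slack=4)
Line 12: ['bright', 'high'] (min_width=11, slack=0)
Line 13: ['be'] (min_width=2, slack=9)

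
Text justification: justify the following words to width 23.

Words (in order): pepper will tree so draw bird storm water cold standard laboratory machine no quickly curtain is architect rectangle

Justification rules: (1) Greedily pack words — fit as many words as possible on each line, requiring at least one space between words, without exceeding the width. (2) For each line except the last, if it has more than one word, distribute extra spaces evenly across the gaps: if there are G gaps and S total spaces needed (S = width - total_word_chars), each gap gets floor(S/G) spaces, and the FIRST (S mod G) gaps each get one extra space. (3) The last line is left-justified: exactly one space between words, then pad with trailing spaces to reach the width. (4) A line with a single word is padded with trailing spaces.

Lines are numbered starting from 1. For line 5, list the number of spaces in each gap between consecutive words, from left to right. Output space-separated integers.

Line 1: ['pepper', 'will', 'tree', 'so'] (min_width=19, slack=4)
Line 2: ['draw', 'bird', 'storm', 'water'] (min_width=21, slack=2)
Line 3: ['cold', 'standard'] (min_width=13, slack=10)
Line 4: ['laboratory', 'machine', 'no'] (min_width=21, slack=2)
Line 5: ['quickly', 'curtain', 'is'] (min_width=18, slack=5)
Line 6: ['architect', 'rectangle'] (min_width=19, slack=4)

Answer: 4 3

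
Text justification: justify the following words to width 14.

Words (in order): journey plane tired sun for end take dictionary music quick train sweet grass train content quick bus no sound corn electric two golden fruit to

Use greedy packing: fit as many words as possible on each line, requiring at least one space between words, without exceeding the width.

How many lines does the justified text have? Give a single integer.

Answer: 12

Derivation:
Line 1: ['journey', 'plane'] (min_width=13, slack=1)
Line 2: ['tired', 'sun', 'for'] (min_width=13, slack=1)
Line 3: ['end', 'take'] (min_width=8, slack=6)
Line 4: ['dictionary'] (min_width=10, slack=4)
Line 5: ['music', 'quick'] (min_width=11, slack=3)
Line 6: ['train', 'sweet'] (min_width=11, slack=3)
Line 7: ['grass', 'train'] (min_width=11, slack=3)
Line 8: ['content', 'quick'] (min_width=13, slack=1)
Line 9: ['bus', 'no', 'sound'] (min_width=12, slack=2)
Line 10: ['corn', 'electric'] (min_width=13, slack=1)
Line 11: ['two', 'golden'] (min_width=10, slack=4)
Line 12: ['fruit', 'to'] (min_width=8, slack=6)
Total lines: 12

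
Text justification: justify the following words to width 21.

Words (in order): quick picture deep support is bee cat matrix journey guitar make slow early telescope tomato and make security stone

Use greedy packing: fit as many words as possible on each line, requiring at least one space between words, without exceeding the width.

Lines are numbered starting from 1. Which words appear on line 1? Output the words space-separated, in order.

Line 1: ['quick', 'picture', 'deep'] (min_width=18, slack=3)
Line 2: ['support', 'is', 'bee', 'cat'] (min_width=18, slack=3)
Line 3: ['matrix', 'journey', 'guitar'] (min_width=21, slack=0)
Line 4: ['make', 'slow', 'early'] (min_width=15, slack=6)
Line 5: ['telescope', 'tomato', 'and'] (min_width=20, slack=1)
Line 6: ['make', 'security', 'stone'] (min_width=19, slack=2)

Answer: quick picture deep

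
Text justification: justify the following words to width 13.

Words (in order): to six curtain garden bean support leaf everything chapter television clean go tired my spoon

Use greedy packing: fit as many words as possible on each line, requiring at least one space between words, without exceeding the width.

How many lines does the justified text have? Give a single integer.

Line 1: ['to', 'six'] (min_width=6, slack=7)
Line 2: ['curtain'] (min_width=7, slack=6)
Line 3: ['garden', 'bean'] (min_width=11, slack=2)
Line 4: ['support', 'leaf'] (min_width=12, slack=1)
Line 5: ['everything'] (min_width=10, slack=3)
Line 6: ['chapter'] (min_width=7, slack=6)
Line 7: ['television'] (min_width=10, slack=3)
Line 8: ['clean', 'go'] (min_width=8, slack=5)
Line 9: ['tired', 'my'] (min_width=8, slack=5)
Line 10: ['spoon'] (min_width=5, slack=8)
Total lines: 10

Answer: 10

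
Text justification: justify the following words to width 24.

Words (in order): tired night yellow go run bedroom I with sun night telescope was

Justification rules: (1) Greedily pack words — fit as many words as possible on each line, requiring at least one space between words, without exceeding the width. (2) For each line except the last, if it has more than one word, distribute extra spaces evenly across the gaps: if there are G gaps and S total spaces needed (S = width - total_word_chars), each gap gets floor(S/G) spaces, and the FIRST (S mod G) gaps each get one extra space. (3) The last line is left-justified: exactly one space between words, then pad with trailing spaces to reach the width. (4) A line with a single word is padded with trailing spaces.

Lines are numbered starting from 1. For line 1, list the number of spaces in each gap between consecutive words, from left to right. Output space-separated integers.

Answer: 2 2 2

Derivation:
Line 1: ['tired', 'night', 'yellow', 'go'] (min_width=21, slack=3)
Line 2: ['run', 'bedroom', 'I', 'with', 'sun'] (min_width=22, slack=2)
Line 3: ['night', 'telescope', 'was'] (min_width=19, slack=5)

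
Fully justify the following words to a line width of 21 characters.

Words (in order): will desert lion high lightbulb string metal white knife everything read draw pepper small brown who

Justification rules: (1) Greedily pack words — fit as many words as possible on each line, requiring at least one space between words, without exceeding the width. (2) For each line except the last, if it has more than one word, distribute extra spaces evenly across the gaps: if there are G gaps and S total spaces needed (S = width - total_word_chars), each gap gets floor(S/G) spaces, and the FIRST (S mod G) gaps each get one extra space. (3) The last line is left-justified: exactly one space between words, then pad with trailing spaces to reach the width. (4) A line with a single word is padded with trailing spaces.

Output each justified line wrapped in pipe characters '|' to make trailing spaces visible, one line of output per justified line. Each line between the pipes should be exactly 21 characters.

Answer: |will desert lion high|
|lightbulb      string|
|metal   white   knife|
|everything  read draw|
|pepper   small  brown|
|who                  |

Derivation:
Line 1: ['will', 'desert', 'lion', 'high'] (min_width=21, slack=0)
Line 2: ['lightbulb', 'string'] (min_width=16, slack=5)
Line 3: ['metal', 'white', 'knife'] (min_width=17, slack=4)
Line 4: ['everything', 'read', 'draw'] (min_width=20, slack=1)
Line 5: ['pepper', 'small', 'brown'] (min_width=18, slack=3)
Line 6: ['who'] (min_width=3, slack=18)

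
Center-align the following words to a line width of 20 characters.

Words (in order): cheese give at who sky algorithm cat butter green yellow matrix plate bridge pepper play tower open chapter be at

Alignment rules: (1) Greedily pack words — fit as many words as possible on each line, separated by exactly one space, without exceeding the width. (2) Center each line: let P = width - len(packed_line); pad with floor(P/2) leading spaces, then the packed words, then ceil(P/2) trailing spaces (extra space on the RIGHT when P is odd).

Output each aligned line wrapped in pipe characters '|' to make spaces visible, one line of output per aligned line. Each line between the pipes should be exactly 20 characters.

Answer: | cheese give at who |
| sky algorithm cat  |
|butter green yellow |
|matrix plate bridge |
| pepper play tower  |
| open chapter be at |

Derivation:
Line 1: ['cheese', 'give', 'at', 'who'] (min_width=18, slack=2)
Line 2: ['sky', 'algorithm', 'cat'] (min_width=17, slack=3)
Line 3: ['butter', 'green', 'yellow'] (min_width=19, slack=1)
Line 4: ['matrix', 'plate', 'bridge'] (min_width=19, slack=1)
Line 5: ['pepper', 'play', 'tower'] (min_width=17, slack=3)
Line 6: ['open', 'chapter', 'be', 'at'] (min_width=18, slack=2)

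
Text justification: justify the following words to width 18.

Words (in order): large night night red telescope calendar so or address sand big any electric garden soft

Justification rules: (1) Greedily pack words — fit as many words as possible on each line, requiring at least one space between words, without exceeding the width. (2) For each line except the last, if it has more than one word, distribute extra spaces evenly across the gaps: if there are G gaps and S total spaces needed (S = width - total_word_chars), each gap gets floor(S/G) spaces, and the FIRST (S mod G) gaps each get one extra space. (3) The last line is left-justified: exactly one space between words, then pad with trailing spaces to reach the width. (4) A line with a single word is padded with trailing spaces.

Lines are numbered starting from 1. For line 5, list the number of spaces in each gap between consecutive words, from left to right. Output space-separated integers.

Answer: 7

Derivation:
Line 1: ['large', 'night', 'night'] (min_width=17, slack=1)
Line 2: ['red', 'telescope'] (min_width=13, slack=5)
Line 3: ['calendar', 'so', 'or'] (min_width=14, slack=4)
Line 4: ['address', 'sand', 'big'] (min_width=16, slack=2)
Line 5: ['any', 'electric'] (min_width=12, slack=6)
Line 6: ['garden', 'soft'] (min_width=11, slack=7)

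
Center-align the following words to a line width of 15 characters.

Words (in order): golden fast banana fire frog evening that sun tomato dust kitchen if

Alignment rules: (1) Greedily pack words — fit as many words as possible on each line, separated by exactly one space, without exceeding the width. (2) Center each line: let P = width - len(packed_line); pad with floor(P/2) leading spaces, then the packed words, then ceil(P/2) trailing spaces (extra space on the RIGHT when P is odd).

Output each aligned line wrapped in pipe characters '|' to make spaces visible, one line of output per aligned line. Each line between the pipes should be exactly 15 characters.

Line 1: ['golden', 'fast'] (min_width=11, slack=4)
Line 2: ['banana', 'fire'] (min_width=11, slack=4)
Line 3: ['frog', 'evening'] (min_width=12, slack=3)
Line 4: ['that', 'sun', 'tomato'] (min_width=15, slack=0)
Line 5: ['dust', 'kitchen', 'if'] (min_width=15, slack=0)

Answer: |  golden fast  |
|  banana fire  |
| frog evening  |
|that sun tomato|
|dust kitchen if|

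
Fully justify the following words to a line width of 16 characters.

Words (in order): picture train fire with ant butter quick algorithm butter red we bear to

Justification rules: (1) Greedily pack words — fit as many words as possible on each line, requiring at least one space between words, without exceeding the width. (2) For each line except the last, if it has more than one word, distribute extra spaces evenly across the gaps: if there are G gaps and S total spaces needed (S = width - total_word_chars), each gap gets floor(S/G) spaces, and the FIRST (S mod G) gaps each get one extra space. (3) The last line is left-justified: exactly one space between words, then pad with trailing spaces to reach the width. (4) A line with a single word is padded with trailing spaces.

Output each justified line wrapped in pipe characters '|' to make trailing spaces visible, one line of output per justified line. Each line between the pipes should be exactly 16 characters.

Answer: |picture    train|
|fire   with  ant|
|butter     quick|
|algorithm butter|
|red we bear to  |

Derivation:
Line 1: ['picture', 'train'] (min_width=13, slack=3)
Line 2: ['fire', 'with', 'ant'] (min_width=13, slack=3)
Line 3: ['butter', 'quick'] (min_width=12, slack=4)
Line 4: ['algorithm', 'butter'] (min_width=16, slack=0)
Line 5: ['red', 'we', 'bear', 'to'] (min_width=14, slack=2)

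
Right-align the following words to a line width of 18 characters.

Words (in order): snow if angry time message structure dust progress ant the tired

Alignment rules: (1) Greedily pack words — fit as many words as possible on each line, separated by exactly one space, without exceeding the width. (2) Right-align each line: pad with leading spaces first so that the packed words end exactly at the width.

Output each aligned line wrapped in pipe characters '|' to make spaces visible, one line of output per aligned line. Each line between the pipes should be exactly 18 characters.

Line 1: ['snow', 'if', 'angry', 'time'] (min_width=18, slack=0)
Line 2: ['message', 'structure'] (min_width=17, slack=1)
Line 3: ['dust', 'progress', 'ant'] (min_width=17, slack=1)
Line 4: ['the', 'tired'] (min_width=9, slack=9)

Answer: |snow if angry time|
| message structure|
| dust progress ant|
|         the tired|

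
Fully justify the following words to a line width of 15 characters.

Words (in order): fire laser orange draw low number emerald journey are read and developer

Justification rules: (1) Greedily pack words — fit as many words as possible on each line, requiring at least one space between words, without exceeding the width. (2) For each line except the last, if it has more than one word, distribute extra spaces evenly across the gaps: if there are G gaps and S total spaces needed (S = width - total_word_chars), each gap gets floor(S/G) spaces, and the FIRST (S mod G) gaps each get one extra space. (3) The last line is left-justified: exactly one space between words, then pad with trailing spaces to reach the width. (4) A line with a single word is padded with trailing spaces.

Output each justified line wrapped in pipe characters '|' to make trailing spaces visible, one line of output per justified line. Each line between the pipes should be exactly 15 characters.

Line 1: ['fire', 'laser'] (min_width=10, slack=5)
Line 2: ['orange', 'draw', 'low'] (min_width=15, slack=0)
Line 3: ['number', 'emerald'] (min_width=14, slack=1)
Line 4: ['journey', 'are'] (min_width=11, slack=4)
Line 5: ['read', 'and'] (min_width=8, slack=7)
Line 6: ['developer'] (min_width=9, slack=6)

Answer: |fire      laser|
|orange draw low|
|number  emerald|
|journey     are|
|read        and|
|developer      |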